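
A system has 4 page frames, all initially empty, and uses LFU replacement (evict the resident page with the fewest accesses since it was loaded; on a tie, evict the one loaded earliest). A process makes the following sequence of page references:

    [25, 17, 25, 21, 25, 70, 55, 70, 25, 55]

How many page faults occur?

5

25: fault, frames [25]
17: fault, frames [25, 17]
25: hit
21: fault, frames [25, 17, 21]
25: hit
70: fault, frames [25, 17, 21, 70]
55: fault, evict 17, frames [25, 21, 70, 55]
70: hit
25: hit
55: hit
Page faults: 5.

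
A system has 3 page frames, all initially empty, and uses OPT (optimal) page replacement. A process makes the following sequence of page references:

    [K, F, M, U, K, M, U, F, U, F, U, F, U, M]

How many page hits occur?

K → fault, frames (K)
F → fault, frames (K F)
M → fault, frames (K F M)
U → fault, evict F, frames (K M U)
K → hit
M → hit
U → hit
F → fault, evict K, frames (M U F)
U → hit
F → hit
U → hit
F → hit
U → hit
M → hit
Hits: 9.

9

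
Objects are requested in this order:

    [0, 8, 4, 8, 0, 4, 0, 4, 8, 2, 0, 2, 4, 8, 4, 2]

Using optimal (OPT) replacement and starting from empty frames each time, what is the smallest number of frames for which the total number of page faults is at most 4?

4

f=1: 16 faults
f=2: 9 faults
f=3: 5 faults
f=4: 4 faults
Smallest f with faults ≤ 4 is 4.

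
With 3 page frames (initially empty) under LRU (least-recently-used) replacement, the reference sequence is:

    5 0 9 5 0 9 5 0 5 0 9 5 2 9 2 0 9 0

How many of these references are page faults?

5

5: fault, frames [5]
0: fault, frames [5, 0]
9: fault, frames [5, 0, 9]
5: hit
0: hit
9: hit
5: hit
0: hit
5: hit
0: hit
9: hit
5: hit
2: fault, evict 0, frames [9, 5, 2]
9: hit
2: hit
0: fault, evict 5, frames [9, 2, 0]
9: hit
0: hit
Page faults: 5.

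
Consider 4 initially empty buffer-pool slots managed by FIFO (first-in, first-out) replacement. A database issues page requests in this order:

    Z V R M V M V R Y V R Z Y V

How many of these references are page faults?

Z -> fault, frames (Z)
V -> fault, frames (Z V)
R -> fault, frames (Z V R)
M -> fault, frames (Z V R M)
V -> hit
M -> hit
V -> hit
R -> hit
Y -> fault, evict Z, frames (V R M Y)
V -> hit
R -> hit
Z -> fault, evict V, frames (R M Y Z)
Y -> hit
V -> fault, evict R, frames (M Y Z V)
Page faults: 7.

7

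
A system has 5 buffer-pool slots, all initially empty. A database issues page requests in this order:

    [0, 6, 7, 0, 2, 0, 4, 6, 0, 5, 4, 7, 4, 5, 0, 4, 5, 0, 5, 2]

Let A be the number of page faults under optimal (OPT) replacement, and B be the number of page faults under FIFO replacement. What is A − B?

Under OPT: F F F . F . F . . F . . . . . . . . . . → 6 faults.
Under FIFO: F F F . F . F . . F . . . . F . . . . . → 7 faults.
A − B = 6 − 7 = -1.

-1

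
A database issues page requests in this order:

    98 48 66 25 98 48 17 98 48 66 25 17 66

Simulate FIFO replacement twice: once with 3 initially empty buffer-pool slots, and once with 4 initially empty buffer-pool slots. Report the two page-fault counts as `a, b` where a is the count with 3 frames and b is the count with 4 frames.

3 frames: F F F F F F F . . F F . . → 9 faults.
4 frames: F F F F . . F F F F F F . → 10 faults.
10 > 9: adding a frame increased faults — Belady's anomaly.

9, 10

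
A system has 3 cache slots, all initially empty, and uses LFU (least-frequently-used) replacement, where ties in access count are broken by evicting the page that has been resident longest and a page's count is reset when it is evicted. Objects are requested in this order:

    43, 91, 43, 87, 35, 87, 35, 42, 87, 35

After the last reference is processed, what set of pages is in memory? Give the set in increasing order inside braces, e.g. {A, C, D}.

43 -> miss, frames [43]
91 -> miss, frames [43, 91]
43 -> hit
87 -> miss, frames [43, 91, 87]
35 -> miss, evict 91, frames [43, 87, 35]
87 -> hit
35 -> hit
42 -> miss, evict 43, frames [87, 35, 42]
87 -> hit
35 -> hit

{35, 42, 87}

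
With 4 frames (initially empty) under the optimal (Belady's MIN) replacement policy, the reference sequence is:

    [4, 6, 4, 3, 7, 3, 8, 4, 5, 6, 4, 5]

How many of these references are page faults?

6

4 -> fault, frames [4]
6 -> fault, frames [4, 6]
4 -> hit
3 -> fault, frames [4, 6, 3]
7 -> fault, frames [4, 6, 3, 7]
3 -> hit
8 -> fault, evict 7, frames [4, 6, 3, 8]
4 -> hit
5 -> fault, evict 8, frames [4, 6, 3, 5]
6 -> hit
4 -> hit
5 -> hit
Page faults: 6.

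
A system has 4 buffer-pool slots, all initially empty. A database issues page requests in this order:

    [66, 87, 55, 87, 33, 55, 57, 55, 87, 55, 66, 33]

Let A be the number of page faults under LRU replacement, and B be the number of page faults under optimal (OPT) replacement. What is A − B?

Under LRU: F F F . F . F . . . F F → 7 faults.
Under OPT: F F F . F . F . . . . F → 6 faults.
A − B = 7 − 6 = 1.

1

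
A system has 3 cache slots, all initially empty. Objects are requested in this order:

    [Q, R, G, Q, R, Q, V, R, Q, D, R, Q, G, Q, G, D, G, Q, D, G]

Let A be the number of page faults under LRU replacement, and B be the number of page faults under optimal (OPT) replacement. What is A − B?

Under LRU: F F F . . . F . . F . . F . . F . . . . → 7 faults.
Under OPT: F F F . . . F . . F . . F . . . . . . . → 6 faults.
A − B = 7 − 6 = 1.

1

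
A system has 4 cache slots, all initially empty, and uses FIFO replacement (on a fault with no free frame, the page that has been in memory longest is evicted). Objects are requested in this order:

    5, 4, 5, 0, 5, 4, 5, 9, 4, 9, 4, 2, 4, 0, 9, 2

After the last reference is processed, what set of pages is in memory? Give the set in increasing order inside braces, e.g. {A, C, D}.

5 → fault, frames (5)
4 → fault, frames (5 4)
5 → hit
0 → fault, frames (5 4 0)
5 → hit
4 → hit
5 → hit
9 → fault, frames (5 4 0 9)
4 → hit
9 → hit
4 → hit
2 → fault, evict 5, frames (4 0 9 2)
4 → hit
0 → hit
9 → hit
2 → hit

{0, 2, 4, 9}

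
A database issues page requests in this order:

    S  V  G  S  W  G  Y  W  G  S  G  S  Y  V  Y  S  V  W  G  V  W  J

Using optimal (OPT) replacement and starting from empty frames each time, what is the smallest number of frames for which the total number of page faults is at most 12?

f=1: 22 faults
f=2: 14 faults
f=3: 10 faults
f=4: 8 faults
f=5: 6 faults
f=6: 6 faults
Smallest f with faults ≤ 12 is 3.

3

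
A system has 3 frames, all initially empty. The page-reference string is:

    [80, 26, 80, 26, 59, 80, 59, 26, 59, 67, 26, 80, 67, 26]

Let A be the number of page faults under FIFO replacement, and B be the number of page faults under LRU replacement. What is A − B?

Under FIFO: F F . . F . . . . F . F . F → 6 faults.
Under LRU: F F . . F . . . . F . F . . → 5 faults.
A − B = 6 − 5 = 1.

1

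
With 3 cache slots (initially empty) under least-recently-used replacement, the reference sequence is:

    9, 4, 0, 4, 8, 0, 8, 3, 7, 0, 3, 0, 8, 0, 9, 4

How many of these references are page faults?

10

9 → miss, frames (9)
4 → miss, frames (9 4)
0 → miss, frames (9 4 0)
4 → hit
8 → miss, evict 9, frames (0 4 8)
0 → hit
8 → hit
3 → miss, evict 4, frames (0 8 3)
7 → miss, evict 0, frames (8 3 7)
0 → miss, evict 8, frames (3 7 0)
3 → hit
0 → hit
8 → miss, evict 7, frames (3 0 8)
0 → hit
9 → miss, evict 3, frames (8 0 9)
4 → miss, evict 8, frames (0 9 4)
Page faults: 10.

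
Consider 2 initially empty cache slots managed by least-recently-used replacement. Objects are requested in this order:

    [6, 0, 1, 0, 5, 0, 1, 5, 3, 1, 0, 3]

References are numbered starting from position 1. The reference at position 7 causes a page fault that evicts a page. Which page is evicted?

5

pos 1: 6: miss, frames {6}
pos 2: 0: miss, frames {6,0}
pos 3: 1: miss, evict 6, frames {0,1}
pos 4: 0: hit
pos 5: 5: miss, evict 1, frames {0,5}
pos 6: 0: hit
pos 7: 1: miss, evict 5, frames {0,1}
At position 7, page 5 is evicted.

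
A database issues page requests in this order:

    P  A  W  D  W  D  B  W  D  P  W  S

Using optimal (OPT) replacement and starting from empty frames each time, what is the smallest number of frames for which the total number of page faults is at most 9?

2

f=1: 12 faults
f=2: 8 faults
f=3: 7 faults
f=4: 6 faults
f=5: 6 faults
f=6: 6 faults
Smallest f with faults ≤ 9 is 2.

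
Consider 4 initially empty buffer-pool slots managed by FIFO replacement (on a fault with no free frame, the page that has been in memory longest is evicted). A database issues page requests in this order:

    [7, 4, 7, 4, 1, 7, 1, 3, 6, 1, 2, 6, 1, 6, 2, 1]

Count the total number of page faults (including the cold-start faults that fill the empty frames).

7 → fault, frames [7]
4 → fault, frames [7, 4]
7 → hit
4 → hit
1 → fault, frames [7, 4, 1]
7 → hit
1 → hit
3 → fault, frames [7, 4, 1, 3]
6 → fault, evict 7, frames [4, 1, 3, 6]
1 → hit
2 → fault, evict 4, frames [1, 3, 6, 2]
6 → hit
1 → hit
6 → hit
2 → hit
1 → hit
Page faults: 6.

6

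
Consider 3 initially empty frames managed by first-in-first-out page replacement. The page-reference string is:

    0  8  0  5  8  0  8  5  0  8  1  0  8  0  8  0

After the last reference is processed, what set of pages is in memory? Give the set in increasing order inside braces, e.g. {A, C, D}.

0 → fault, frames (0)
8 → fault, frames (0 8)
0 → hit
5 → fault, frames (0 8 5)
8 → hit
0 → hit
8 → hit
5 → hit
0 → hit
8 → hit
1 → fault, evict 0, frames (8 5 1)
0 → fault, evict 8, frames (5 1 0)
8 → fault, evict 5, frames (1 0 8)
0 → hit
8 → hit
0 → hit

{0, 1, 8}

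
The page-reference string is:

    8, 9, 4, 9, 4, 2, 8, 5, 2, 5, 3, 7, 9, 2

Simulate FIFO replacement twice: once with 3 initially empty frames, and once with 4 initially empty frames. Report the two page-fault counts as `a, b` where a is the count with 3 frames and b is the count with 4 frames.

3 frames: F F F . . F F F . . F F F F → 10 faults.
4 frames: F F F . . F . F . . F F F F → 9 faults.
9 < 10: adding a frame reduced faults, as is typical.

10, 9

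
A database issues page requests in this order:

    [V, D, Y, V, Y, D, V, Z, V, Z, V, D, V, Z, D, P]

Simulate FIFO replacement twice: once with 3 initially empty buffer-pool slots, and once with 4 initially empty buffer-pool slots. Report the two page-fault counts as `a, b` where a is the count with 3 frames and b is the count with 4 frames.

7, 5

3 frames: F F F . . . . F F . . F . . . F → 7 faults.
4 frames: F F F . . . . F . . . . . . . F → 5 faults.
5 < 7: adding a frame reduced faults, as is typical.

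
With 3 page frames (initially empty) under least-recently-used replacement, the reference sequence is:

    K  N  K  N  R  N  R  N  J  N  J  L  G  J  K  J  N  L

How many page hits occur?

9

K → miss, frames [K]
N → miss, frames [K, N]
K → hit
N → hit
R → miss, frames [K, N, R]
N → hit
R → hit
N → hit
J → miss, evict K, frames [R, N, J]
N → hit
J → hit
L → miss, evict R, frames [N, J, L]
G → miss, evict N, frames [J, L, G]
J → hit
K → miss, evict L, frames [G, J, K]
J → hit
N → miss, evict G, frames [K, J, N]
L → miss, evict K, frames [J, N, L]
Hits: 9.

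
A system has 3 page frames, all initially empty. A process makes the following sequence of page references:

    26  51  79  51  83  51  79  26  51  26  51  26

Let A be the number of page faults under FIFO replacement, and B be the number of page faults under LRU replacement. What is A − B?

Under FIFO: F F F . F . . F F . . . → 6 faults.
Under LRU: F F F . F . . F . . . . → 5 faults.
A − B = 6 − 5 = 1.

1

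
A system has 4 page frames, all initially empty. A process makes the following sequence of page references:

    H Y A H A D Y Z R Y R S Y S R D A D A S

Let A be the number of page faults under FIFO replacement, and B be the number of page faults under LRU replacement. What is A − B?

Under FIFO: F F F . . F . F F F . F . . . F F . . . → 10 faults.
Under LRU: F F F . . F . F F . . F . . . F F . . . → 9 faults.
A − B = 10 − 9 = 1.

1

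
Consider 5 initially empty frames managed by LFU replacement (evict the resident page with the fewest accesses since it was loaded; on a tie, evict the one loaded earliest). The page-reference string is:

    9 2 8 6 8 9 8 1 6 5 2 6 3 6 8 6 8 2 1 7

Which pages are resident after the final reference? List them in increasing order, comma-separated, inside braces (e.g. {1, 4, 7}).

9 → fault, frames {9}
2 → fault, frames {9,2}
8 → fault, frames {9,2,8}
6 → fault, frames {9,2,8,6}
8 → hit
9 → hit
8 → hit
1 → fault, frames {9,2,8,6,1}
6 → hit
5 → fault, evict 2, frames {9,8,6,1,5}
2 → fault, evict 1, frames {9,8,6,5,2}
6 → hit
3 → fault, evict 5, frames {9,8,6,2,3}
6 → hit
8 → hit
6 → hit
8 → hit
2 → hit
1 → fault, evict 3, frames {9,8,6,2,1}
7 → fault, evict 1, frames {9,8,6,2,7}

{2, 6, 7, 8, 9}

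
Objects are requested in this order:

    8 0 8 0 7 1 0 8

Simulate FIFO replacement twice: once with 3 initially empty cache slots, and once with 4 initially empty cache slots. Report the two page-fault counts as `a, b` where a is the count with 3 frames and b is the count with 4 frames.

3 frames: F F . . F F . F → 5 faults.
4 frames: F F . . F F . . → 4 faults.
4 < 5: adding a frame reduced faults, as is typical.

5, 4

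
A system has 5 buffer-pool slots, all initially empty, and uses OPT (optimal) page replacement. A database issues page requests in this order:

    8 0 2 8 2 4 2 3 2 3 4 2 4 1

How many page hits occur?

8 -> miss, frames (8)
0 -> miss, frames (8 0)
2 -> miss, frames (8 0 2)
8 -> hit
2 -> hit
4 -> miss, frames (8 0 2 4)
2 -> hit
3 -> miss, frames (8 0 2 4 3)
2 -> hit
3 -> hit
4 -> hit
2 -> hit
4 -> hit
1 -> miss, evict 3, frames (8 0 2 4 1)
Hits: 8.

8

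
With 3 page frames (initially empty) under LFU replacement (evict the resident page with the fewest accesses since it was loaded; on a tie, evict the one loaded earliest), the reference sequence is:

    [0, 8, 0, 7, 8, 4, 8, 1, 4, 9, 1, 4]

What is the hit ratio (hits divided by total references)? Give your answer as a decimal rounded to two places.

0: fault, frames (0)
8: fault, frames (0 8)
0: hit
7: fault, frames (0 8 7)
8: hit
4: fault, evict 7, frames (0 8 4)
8: hit
1: fault, evict 4, frames (0 8 1)
4: fault, evict 1, frames (0 8 4)
9: fault, evict 4, frames (0 8 9)
1: fault, evict 9, frames (0 8 1)
4: fault, evict 1, frames (0 8 4)
Hits: 3 of 12 references → 3/12 = 0.2500.

0.25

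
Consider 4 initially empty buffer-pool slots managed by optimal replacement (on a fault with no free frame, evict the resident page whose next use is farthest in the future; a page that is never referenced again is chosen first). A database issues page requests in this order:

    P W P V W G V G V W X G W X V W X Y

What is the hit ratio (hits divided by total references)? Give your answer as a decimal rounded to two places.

0.67

P: miss, frames [P]
W: miss, frames [P, W]
P: hit
V: miss, frames [P, W, V]
W: hit
G: miss, frames [P, W, V, G]
V: hit
G: hit
V: hit
W: hit
X: miss, evict P, frames [W, V, G, X]
G: hit
W: hit
X: hit
V: hit
W: hit
X: hit
Y: miss, evict X, frames [W, V, G, Y]
Hits: 12 of 18 references → 12/18 = 0.6667.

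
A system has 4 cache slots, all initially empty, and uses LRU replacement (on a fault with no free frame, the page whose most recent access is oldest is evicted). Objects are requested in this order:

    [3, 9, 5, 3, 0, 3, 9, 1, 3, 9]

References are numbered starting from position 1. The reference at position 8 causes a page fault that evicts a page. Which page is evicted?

5

pos 1: 3 -> miss, frames (3)
pos 2: 9 -> miss, frames (3 9)
pos 3: 5 -> miss, frames (3 9 5)
pos 4: 3 -> hit
pos 5: 0 -> miss, frames (9 5 3 0)
pos 6: 3 -> hit
pos 7: 9 -> hit
pos 8: 1 -> miss, evict 5, frames (0 3 9 1)
At position 8, page 5 is evicted.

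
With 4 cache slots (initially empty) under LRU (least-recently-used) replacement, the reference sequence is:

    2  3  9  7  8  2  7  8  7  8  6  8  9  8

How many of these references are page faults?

2 → miss, frames {2}
3 → miss, frames {2,3}
9 → miss, frames {2,3,9}
7 → miss, frames {2,3,9,7}
8 → miss, evict 2, frames {3,9,7,8}
2 → miss, evict 3, frames {9,7,8,2}
7 → hit
8 → hit
7 → hit
8 → hit
6 → miss, evict 9, frames {2,7,8,6}
8 → hit
9 → miss, evict 2, frames {7,6,8,9}
8 → hit
Page faults: 8.

8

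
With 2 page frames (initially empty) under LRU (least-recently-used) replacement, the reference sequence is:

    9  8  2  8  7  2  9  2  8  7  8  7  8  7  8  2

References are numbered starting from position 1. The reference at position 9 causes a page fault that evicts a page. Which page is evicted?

9

pos 1: 9: miss, frames {9}
pos 2: 8: miss, frames {9,8}
pos 3: 2: miss, evict 9, frames {8,2}
pos 4: 8: hit
pos 5: 7: miss, evict 2, frames {8,7}
pos 6: 2: miss, evict 8, frames {7,2}
pos 7: 9: miss, evict 7, frames {2,9}
pos 8: 2: hit
pos 9: 8: miss, evict 9, frames {2,8}
At position 9, page 9 is evicted.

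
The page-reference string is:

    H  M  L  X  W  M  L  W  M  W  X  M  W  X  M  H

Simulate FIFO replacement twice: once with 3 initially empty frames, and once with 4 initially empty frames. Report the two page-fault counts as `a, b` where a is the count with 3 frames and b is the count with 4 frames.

3 frames: F F F F F F F . . . F . F . F F → 11 faults.
4 frames: F F F F F . . . . . . . . . . F → 6 faults.
6 < 11: adding a frame reduced faults, as is typical.

11, 6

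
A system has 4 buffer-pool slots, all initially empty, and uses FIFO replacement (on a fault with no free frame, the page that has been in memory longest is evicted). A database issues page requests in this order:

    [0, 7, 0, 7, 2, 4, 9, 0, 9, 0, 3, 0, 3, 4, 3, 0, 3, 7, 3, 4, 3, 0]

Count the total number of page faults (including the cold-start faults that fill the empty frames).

9

0 → fault, frames (0)
7 → fault, frames (0 7)
0 → hit
7 → hit
2 → fault, frames (0 7 2)
4 → fault, frames (0 7 2 4)
9 → fault, evict 0, frames (7 2 4 9)
0 → fault, evict 7, frames (2 4 9 0)
9 → hit
0 → hit
3 → fault, evict 2, frames (4 9 0 3)
0 → hit
3 → hit
4 → hit
3 → hit
0 → hit
3 → hit
7 → fault, evict 4, frames (9 0 3 7)
3 → hit
4 → fault, evict 9, frames (0 3 7 4)
3 → hit
0 → hit
Page faults: 9.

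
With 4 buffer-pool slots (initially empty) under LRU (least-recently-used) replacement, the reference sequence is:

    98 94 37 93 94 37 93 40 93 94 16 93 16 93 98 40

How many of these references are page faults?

8

98 -> miss, frames (98)
94 -> miss, frames (98 94)
37 -> miss, frames (98 94 37)
93 -> miss, frames (98 94 37 93)
94 -> hit
37 -> hit
93 -> hit
40 -> miss, evict 98, frames (94 37 93 40)
93 -> hit
94 -> hit
16 -> miss, evict 37, frames (40 93 94 16)
93 -> hit
16 -> hit
93 -> hit
98 -> miss, evict 40, frames (94 16 93 98)
40 -> miss, evict 94, frames (16 93 98 40)
Page faults: 8.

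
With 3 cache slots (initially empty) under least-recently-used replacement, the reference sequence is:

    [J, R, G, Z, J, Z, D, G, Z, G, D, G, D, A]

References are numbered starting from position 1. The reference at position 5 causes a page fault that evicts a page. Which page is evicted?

pos 1: J: miss, frames [J]
pos 2: R: miss, frames [J, R]
pos 3: G: miss, frames [J, R, G]
pos 4: Z: miss, evict J, frames [R, G, Z]
pos 5: J: miss, evict R, frames [G, Z, J]
At position 5, page R is evicted.

R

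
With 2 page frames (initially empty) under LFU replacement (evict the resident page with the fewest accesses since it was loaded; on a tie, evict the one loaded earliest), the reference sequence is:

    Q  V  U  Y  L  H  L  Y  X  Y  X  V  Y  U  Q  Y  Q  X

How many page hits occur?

Q -> fault, frames (Q)
V -> fault, frames (Q V)
U -> fault, evict Q, frames (V U)
Y -> fault, evict V, frames (U Y)
L -> fault, evict U, frames (Y L)
H -> fault, evict Y, frames (L H)
L -> hit
Y -> fault, evict H, frames (L Y)
X -> fault, evict Y, frames (L X)
Y -> fault, evict X, frames (L Y)
X -> fault, evict Y, frames (L X)
V -> fault, evict X, frames (L V)
Y -> fault, evict V, frames (L Y)
U -> fault, evict Y, frames (L U)
Q -> fault, evict U, frames (L Q)
Y -> fault, evict Q, frames (L Y)
Q -> fault, evict Y, frames (L Q)
X -> fault, evict Q, frames (L X)
Hits: 1.

1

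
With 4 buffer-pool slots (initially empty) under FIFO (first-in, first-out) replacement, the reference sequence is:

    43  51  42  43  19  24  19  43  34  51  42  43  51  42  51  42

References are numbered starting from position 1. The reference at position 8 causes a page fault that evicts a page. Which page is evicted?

pos 1: 43: miss, frames [43]
pos 2: 51: miss, frames [43, 51]
pos 3: 42: miss, frames [43, 51, 42]
pos 4: 43: hit
pos 5: 19: miss, frames [43, 51, 42, 19]
pos 6: 24: miss, evict 43, frames [51, 42, 19, 24]
pos 7: 19: hit
pos 8: 43: miss, evict 51, frames [42, 19, 24, 43]
At position 8, page 51 is evicted.

51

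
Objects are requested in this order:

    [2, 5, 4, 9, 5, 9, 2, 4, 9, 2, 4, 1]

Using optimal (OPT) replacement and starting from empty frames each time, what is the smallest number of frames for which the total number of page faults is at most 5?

4

f=1: 12 faults
f=2: 8 faults
f=3: 6 faults
f=4: 5 faults
f=5: 5 faults
Smallest f with faults ≤ 5 is 4.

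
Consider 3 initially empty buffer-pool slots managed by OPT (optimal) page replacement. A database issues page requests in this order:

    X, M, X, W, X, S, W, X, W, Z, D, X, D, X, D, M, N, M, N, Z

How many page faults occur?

X: miss, frames (X)
M: miss, frames (X M)
X: hit
W: miss, frames (X M W)
X: hit
S: miss, evict M, frames (X W S)
W: hit
X: hit
W: hit
Z: miss, evict S, frames (X W Z)
D: miss, evict W, frames (X Z D)
X: hit
D: hit
X: hit
D: hit
M: miss, evict D, frames (X Z M)
N: miss, evict X, frames (Z M N)
M: hit
N: hit
Z: hit
Page faults: 8.

8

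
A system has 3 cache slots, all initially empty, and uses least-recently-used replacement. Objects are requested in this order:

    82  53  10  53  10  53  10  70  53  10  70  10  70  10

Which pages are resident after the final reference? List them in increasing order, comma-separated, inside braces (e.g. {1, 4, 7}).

{10, 53, 70}

82: miss, frames {82}
53: miss, frames {82,53}
10: miss, frames {82,53,10}
53: hit
10: hit
53: hit
10: hit
70: miss, evict 82, frames {53,10,70}
53: hit
10: hit
70: hit
10: hit
70: hit
10: hit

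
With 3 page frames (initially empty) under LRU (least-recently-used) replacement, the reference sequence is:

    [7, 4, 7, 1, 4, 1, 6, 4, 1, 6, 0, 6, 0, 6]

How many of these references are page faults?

7 -> fault, frames [7]
4 -> fault, frames [7, 4]
7 -> hit
1 -> fault, frames [4, 7, 1]
4 -> hit
1 -> hit
6 -> fault, evict 7, frames [4, 1, 6]
4 -> hit
1 -> hit
6 -> hit
0 -> fault, evict 4, frames [1, 6, 0]
6 -> hit
0 -> hit
6 -> hit
Page faults: 5.

5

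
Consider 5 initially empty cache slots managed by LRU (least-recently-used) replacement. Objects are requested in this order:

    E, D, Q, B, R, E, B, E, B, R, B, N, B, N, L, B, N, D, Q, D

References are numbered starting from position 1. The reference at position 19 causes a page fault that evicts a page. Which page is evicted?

pos 1: E → fault, frames {E}
pos 2: D → fault, frames {E,D}
pos 3: Q → fault, frames {E,D,Q}
pos 4: B → fault, frames {E,D,Q,B}
pos 5: R → fault, frames {E,D,Q,B,R}
pos 6: E → hit
pos 7: B → hit
pos 8: E → hit
pos 9: B → hit
pos 10: R → hit
pos 11: B → hit
pos 12: N → fault, evict D, frames {Q,E,R,B,N}
pos 13: B → hit
pos 14: N → hit
pos 15: L → fault, evict Q, frames {E,R,B,N,L}
pos 16: B → hit
pos 17: N → hit
pos 18: D → fault, evict E, frames {R,L,B,N,D}
pos 19: Q → fault, evict R, frames {L,B,N,D,Q}
At position 19, page R is evicted.

R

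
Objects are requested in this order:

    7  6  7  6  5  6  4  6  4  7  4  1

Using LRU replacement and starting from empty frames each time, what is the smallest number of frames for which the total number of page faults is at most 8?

f=1: 12 faults
f=2: 6 faults
f=3: 6 faults
f=4: 5 faults
f=5: 5 faults
Smallest f with faults ≤ 8 is 2.

2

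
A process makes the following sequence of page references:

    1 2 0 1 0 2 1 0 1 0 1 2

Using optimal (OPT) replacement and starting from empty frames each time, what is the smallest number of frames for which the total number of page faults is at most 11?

f=1: 12 faults
f=2: 6 faults
f=3: 3 faults
Smallest f with faults ≤ 11 is 2.

2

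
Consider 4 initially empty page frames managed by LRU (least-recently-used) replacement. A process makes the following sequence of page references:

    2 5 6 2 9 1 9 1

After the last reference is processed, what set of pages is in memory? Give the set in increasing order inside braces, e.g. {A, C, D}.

{1, 2, 6, 9}

2 -> fault, frames {2}
5 -> fault, frames {2,5}
6 -> fault, frames {2,5,6}
2 -> hit
9 -> fault, frames {5,6,2,9}
1 -> fault, evict 5, frames {6,2,9,1}
9 -> hit
1 -> hit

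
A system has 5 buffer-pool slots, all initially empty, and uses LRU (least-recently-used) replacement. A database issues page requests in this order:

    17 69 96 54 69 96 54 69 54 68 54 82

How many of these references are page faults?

17 → fault, frames (17)
69 → fault, frames (17 69)
96 → fault, frames (17 69 96)
54 → fault, frames (17 69 96 54)
69 → hit
96 → hit
54 → hit
69 → hit
54 → hit
68 → fault, frames (17 96 69 54 68)
54 → hit
82 → fault, evict 17, frames (96 69 68 54 82)
Page faults: 6.

6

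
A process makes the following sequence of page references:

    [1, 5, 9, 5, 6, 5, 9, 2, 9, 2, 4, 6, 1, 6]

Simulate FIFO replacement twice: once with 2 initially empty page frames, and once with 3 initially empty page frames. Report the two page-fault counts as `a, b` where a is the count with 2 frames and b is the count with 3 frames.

10, 8

2 frames: F F F . F F F F . . F F F . → 10 faults.
3 frames: F F F . F . . F . . F . F F → 8 faults.
8 < 10: adding a frame reduced faults, as is typical.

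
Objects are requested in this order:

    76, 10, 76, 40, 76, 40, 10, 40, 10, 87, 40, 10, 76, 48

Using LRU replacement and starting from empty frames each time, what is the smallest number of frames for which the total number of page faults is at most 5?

4

f=1: 14 faults
f=2: 9 faults
f=3: 6 faults
f=4: 5 faults
f=5: 5 faults
Smallest f with faults ≤ 5 is 4.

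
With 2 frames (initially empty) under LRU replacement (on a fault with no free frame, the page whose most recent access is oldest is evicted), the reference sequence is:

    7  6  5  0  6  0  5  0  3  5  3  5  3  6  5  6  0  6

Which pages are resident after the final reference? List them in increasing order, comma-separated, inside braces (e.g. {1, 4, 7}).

7: miss, frames {7}
6: miss, frames {7,6}
5: miss, evict 7, frames {6,5}
0: miss, evict 6, frames {5,0}
6: miss, evict 5, frames {0,6}
0: hit
5: miss, evict 6, frames {0,5}
0: hit
3: miss, evict 5, frames {0,3}
5: miss, evict 0, frames {3,5}
3: hit
5: hit
3: hit
6: miss, evict 5, frames {3,6}
5: miss, evict 3, frames {6,5}
6: hit
0: miss, evict 5, frames {6,0}
6: hit

{0, 6}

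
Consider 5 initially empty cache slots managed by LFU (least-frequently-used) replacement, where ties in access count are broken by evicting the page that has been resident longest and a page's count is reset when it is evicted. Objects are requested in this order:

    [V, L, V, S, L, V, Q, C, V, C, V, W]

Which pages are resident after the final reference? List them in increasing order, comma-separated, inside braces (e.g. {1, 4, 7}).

{C, L, Q, V, W}

V: fault, frames (V)
L: fault, frames (V L)
V: hit
S: fault, frames (V L S)
L: hit
V: hit
Q: fault, frames (V L S Q)
C: fault, frames (V L S Q C)
V: hit
C: hit
V: hit
W: fault, evict S, frames (V L Q C W)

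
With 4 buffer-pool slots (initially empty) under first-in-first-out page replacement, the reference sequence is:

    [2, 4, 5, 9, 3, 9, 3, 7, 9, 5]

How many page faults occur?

2 -> miss, frames (2)
4 -> miss, frames (2 4)
5 -> miss, frames (2 4 5)
9 -> miss, frames (2 4 5 9)
3 -> miss, evict 2, frames (4 5 9 3)
9 -> hit
3 -> hit
7 -> miss, evict 4, frames (5 9 3 7)
9 -> hit
5 -> hit
Page faults: 6.

6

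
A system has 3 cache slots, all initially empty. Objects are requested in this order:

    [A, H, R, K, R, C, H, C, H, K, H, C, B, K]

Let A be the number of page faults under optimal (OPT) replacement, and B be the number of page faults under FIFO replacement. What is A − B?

-2

Under OPT: F F F F . F . . . . . . F . → 6 faults.
Under FIFO: F F F F . F F . . . . . F F → 8 faults.
A − B = 6 − 8 = -2.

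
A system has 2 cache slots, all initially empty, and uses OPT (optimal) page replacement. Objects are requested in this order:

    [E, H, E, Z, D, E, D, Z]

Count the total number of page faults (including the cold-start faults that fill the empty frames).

E → fault, frames (E)
H → fault, frames (E H)
E → hit
Z → fault, evict H, frames (E Z)
D → fault, evict Z, frames (E D)
E → hit
D → hit
Z → fault, evict D, frames (E Z)
Page faults: 5.

5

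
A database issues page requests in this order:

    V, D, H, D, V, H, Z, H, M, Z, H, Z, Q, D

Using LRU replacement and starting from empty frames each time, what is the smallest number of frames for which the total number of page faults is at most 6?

f=1: 14 faults
f=2: 11 faults
f=3: 7 faults
f=4: 7 faults
f=5: 7 faults
f=6: 6 faults
Smallest f with faults ≤ 6 is 6.

6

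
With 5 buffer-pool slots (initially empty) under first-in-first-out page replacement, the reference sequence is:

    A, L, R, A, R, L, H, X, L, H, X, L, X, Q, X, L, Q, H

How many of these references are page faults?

A -> miss, frames [A]
L -> miss, frames [A, L]
R -> miss, frames [A, L, R]
A -> hit
R -> hit
L -> hit
H -> miss, frames [A, L, R, H]
X -> miss, frames [A, L, R, H, X]
L -> hit
H -> hit
X -> hit
L -> hit
X -> hit
Q -> miss, evict A, frames [L, R, H, X, Q]
X -> hit
L -> hit
Q -> hit
H -> hit
Page faults: 6.

6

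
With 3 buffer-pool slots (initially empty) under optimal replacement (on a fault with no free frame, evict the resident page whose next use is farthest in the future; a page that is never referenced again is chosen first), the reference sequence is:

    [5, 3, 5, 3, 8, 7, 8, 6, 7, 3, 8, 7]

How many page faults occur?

5: fault, frames (5)
3: fault, frames (5 3)
5: hit
3: hit
8: fault, frames (5 3 8)
7: fault, evict 5, frames (3 8 7)
8: hit
6: fault, evict 8, frames (3 7 6)
7: hit
3: hit
8: fault, evict 6, frames (3 7 8)
7: hit
Page faults: 6.

6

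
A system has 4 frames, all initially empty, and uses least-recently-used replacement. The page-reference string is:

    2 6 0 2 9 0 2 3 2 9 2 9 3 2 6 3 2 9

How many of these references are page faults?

2 -> fault, frames (2)
6 -> fault, frames (2 6)
0 -> fault, frames (2 6 0)
2 -> hit
9 -> fault, frames (6 0 2 9)
0 -> hit
2 -> hit
3 -> fault, evict 6, frames (9 0 2 3)
2 -> hit
9 -> hit
2 -> hit
9 -> hit
3 -> hit
2 -> hit
6 -> fault, evict 0, frames (9 3 2 6)
3 -> hit
2 -> hit
9 -> hit
Page faults: 6.

6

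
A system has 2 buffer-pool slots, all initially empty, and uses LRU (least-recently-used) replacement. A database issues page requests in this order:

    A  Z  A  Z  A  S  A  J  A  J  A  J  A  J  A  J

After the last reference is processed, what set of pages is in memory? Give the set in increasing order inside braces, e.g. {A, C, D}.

A: fault, frames [A]
Z: fault, frames [A, Z]
A: hit
Z: hit
A: hit
S: fault, evict Z, frames [A, S]
A: hit
J: fault, evict S, frames [A, J]
A: hit
J: hit
A: hit
J: hit
A: hit
J: hit
A: hit
J: hit

{A, J}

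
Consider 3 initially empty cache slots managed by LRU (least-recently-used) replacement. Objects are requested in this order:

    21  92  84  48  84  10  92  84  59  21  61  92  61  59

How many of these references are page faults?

11

21: miss, frames [21]
92: miss, frames [21, 92]
84: miss, frames [21, 92, 84]
48: miss, evict 21, frames [92, 84, 48]
84: hit
10: miss, evict 92, frames [48, 84, 10]
92: miss, evict 48, frames [84, 10, 92]
84: hit
59: miss, evict 10, frames [92, 84, 59]
21: miss, evict 92, frames [84, 59, 21]
61: miss, evict 84, frames [59, 21, 61]
92: miss, evict 59, frames [21, 61, 92]
61: hit
59: miss, evict 21, frames [92, 61, 59]
Page faults: 11.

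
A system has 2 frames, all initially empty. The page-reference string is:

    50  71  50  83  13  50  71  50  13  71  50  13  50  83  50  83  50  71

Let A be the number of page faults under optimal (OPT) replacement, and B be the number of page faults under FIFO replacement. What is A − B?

-1

Under OPT: F F . F F . F . F . F . . F . . . F → 9 faults.
Under FIFO: F F . F F F F . F . F . . F . . . F → 10 faults.
A − B = 9 − 10 = -1.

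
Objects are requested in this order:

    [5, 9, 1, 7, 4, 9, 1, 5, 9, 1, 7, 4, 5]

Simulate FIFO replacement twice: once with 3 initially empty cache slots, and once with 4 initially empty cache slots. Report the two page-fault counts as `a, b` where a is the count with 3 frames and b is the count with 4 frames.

10, 11

3 frames: F F F F F F F F . . F F . → 10 faults.
4 frames: F F F F F . . F F F F F F → 11 faults.
11 > 10: adding a frame increased faults — Belady's anomaly.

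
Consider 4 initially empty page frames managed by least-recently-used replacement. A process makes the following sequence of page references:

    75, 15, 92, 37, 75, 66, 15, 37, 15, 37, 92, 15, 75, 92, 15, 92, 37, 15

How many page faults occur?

8

75: miss, frames (75)
15: miss, frames (75 15)
92: miss, frames (75 15 92)
37: miss, frames (75 15 92 37)
75: hit
66: miss, evict 15, frames (92 37 75 66)
15: miss, evict 92, frames (37 75 66 15)
37: hit
15: hit
37: hit
92: miss, evict 75, frames (66 15 37 92)
15: hit
75: miss, evict 66, frames (37 92 15 75)
92: hit
15: hit
92: hit
37: hit
15: hit
Page faults: 8.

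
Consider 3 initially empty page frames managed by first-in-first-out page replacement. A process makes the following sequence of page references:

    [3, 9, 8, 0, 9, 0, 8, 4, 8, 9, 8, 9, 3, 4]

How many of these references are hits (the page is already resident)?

3: fault, frames (3)
9: fault, frames (3 9)
8: fault, frames (3 9 8)
0: fault, evict 3, frames (9 8 0)
9: hit
0: hit
8: hit
4: fault, evict 9, frames (8 0 4)
8: hit
9: fault, evict 8, frames (0 4 9)
8: fault, evict 0, frames (4 9 8)
9: hit
3: fault, evict 4, frames (9 8 3)
4: fault, evict 9, frames (8 3 4)
Hits: 5.

5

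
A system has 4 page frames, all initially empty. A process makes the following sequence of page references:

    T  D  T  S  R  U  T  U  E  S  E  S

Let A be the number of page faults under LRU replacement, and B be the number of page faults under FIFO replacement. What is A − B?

Under LRU: F F . F F F . . F F . . → 7 faults.
Under FIFO: F F . F F F F . F F . . → 8 faults.
A − B = 7 − 8 = -1.

-1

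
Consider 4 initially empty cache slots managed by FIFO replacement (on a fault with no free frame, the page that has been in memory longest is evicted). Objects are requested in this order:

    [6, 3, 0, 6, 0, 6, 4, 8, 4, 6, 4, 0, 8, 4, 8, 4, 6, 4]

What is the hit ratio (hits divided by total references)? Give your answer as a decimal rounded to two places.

6 → fault, frames [6]
3 → fault, frames [6, 3]
0 → fault, frames [6, 3, 0]
6 → hit
0 → hit
6 → hit
4 → fault, frames [6, 3, 0, 4]
8 → fault, evict 6, frames [3, 0, 4, 8]
4 → hit
6 → fault, evict 3, frames [0, 4, 8, 6]
4 → hit
0 → hit
8 → hit
4 → hit
8 → hit
4 → hit
6 → hit
4 → hit
Hits: 12 of 18 references → 12/18 = 0.6667.

0.67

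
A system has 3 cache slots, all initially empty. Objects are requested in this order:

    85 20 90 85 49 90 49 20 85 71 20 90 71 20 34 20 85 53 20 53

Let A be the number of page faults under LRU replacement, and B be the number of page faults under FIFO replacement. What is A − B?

-1

Under LRU: F F F . F . . F F F . F . . F . F F . . → 11 faults.
Under FIFO: F F F . F . . . F F F F . . F . F F F . → 12 faults.
A − B = 11 − 12 = -1.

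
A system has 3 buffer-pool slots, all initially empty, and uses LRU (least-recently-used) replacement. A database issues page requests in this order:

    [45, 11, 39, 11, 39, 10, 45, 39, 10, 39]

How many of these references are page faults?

5

45 → fault, frames (45)
11 → fault, frames (45 11)
39 → fault, frames (45 11 39)
11 → hit
39 → hit
10 → fault, evict 45, frames (11 39 10)
45 → fault, evict 11, frames (39 10 45)
39 → hit
10 → hit
39 → hit
Page faults: 5.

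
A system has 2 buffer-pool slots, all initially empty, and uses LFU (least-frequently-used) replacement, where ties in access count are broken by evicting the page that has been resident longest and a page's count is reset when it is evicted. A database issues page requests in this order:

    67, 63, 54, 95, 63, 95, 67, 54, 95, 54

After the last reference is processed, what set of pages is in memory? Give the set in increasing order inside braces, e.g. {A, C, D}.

67 -> fault, frames (67)
63 -> fault, frames (67 63)
54 -> fault, evict 67, frames (63 54)
95 -> fault, evict 63, frames (54 95)
63 -> fault, evict 54, frames (95 63)
95 -> hit
67 -> fault, evict 63, frames (95 67)
54 -> fault, evict 67, frames (95 54)
95 -> hit
54 -> hit

{54, 95}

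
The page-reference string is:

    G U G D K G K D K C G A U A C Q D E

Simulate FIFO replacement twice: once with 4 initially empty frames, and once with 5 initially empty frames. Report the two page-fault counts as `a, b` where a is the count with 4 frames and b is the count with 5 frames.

4 frames: F F . F F . . . . F F F F . . F F F → 11 faults.
5 frames: F F . F F . . . . F . F . . . F . F → 8 faults.
8 < 11: adding a frame reduced faults, as is typical.

11, 8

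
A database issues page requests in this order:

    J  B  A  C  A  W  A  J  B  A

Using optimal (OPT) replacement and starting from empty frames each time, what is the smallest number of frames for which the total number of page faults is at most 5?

f=1: 10 faults
f=2: 7 faults
f=3: 6 faults
f=4: 5 faults
f=5: 5 faults
Smallest f with faults ≤ 5 is 4.

4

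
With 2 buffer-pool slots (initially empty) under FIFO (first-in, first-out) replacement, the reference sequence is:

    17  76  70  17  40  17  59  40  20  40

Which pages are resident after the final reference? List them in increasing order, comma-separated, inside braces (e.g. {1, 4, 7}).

{20, 40}

17: fault, frames [17]
76: fault, frames [17, 76]
70: fault, evict 17, frames [76, 70]
17: fault, evict 76, frames [70, 17]
40: fault, evict 70, frames [17, 40]
17: hit
59: fault, evict 17, frames [40, 59]
40: hit
20: fault, evict 40, frames [59, 20]
40: fault, evict 59, frames [20, 40]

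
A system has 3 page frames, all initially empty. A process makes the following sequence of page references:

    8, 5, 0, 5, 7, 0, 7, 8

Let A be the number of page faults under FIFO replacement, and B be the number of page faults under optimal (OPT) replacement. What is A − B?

1

Under FIFO: F F F . F . . F → 5 faults.
Under OPT: F F F . F . . . → 4 faults.
A − B = 5 − 4 = 1.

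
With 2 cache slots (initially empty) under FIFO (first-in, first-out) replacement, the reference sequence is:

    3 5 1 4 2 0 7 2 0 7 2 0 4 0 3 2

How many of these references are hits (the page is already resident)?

1

3 → miss, frames {3}
5 → miss, frames {3,5}
1 → miss, evict 3, frames {5,1}
4 → miss, evict 5, frames {1,4}
2 → miss, evict 1, frames {4,2}
0 → miss, evict 4, frames {2,0}
7 → miss, evict 2, frames {0,7}
2 → miss, evict 0, frames {7,2}
0 → miss, evict 7, frames {2,0}
7 → miss, evict 2, frames {0,7}
2 → miss, evict 0, frames {7,2}
0 → miss, evict 7, frames {2,0}
4 → miss, evict 2, frames {0,4}
0 → hit
3 → miss, evict 0, frames {4,3}
2 → miss, evict 4, frames {3,2}
Hits: 1.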